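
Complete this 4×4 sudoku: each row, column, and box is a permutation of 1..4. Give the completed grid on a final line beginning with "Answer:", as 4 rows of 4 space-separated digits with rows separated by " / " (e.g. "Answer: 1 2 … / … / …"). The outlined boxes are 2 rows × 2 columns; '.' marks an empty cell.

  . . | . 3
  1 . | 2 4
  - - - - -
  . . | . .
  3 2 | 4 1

Step 1. [r3c1∈{4}] only 4 remains possible at r3c1. So r3c1=4.
Step 2. [r1c2∈{4}] r1c2 has the single candidate 4 ⇒ r1c2=4.
Step 3. [r3c4∈{2}] only 2 remains possible at r3c4. So r3c4=2.
Step 4. [r1c1∈{2}] r1c1's peers cover all but 2 ⇒ r1c1=2.
Step 5. [r3c2∈{1}] r3c2's peers cover all but 1, so r3c2=1.
Step 6. [r2c2∈{3}] r2c2 is down to just 3, so r2c2=3.
Step 7. [r3c3∈{3}] r3c3's peers cover all but 3 ⇒ r3c3=3.
Step 8. [r1c3∈{1}] r1c3 is down to just 1. So r1c3=1.

Answer: 2 4 1 3 / 1 3 2 4 / 4 1 3 2 / 3 2 4 1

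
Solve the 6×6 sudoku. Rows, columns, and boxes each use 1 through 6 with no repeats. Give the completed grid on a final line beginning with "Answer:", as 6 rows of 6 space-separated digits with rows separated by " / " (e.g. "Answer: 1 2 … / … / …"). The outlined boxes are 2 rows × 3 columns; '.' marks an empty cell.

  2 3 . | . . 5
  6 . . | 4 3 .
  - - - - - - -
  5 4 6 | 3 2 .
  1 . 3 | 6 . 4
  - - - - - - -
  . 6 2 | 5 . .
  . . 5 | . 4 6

Step 1. [r1c4∈{1}] r1c4's peers cover all but 1, so r1c4=1.
Step 2. [r5c6∈{1,3}] in col 6, 3 fits only at r5c6 ⇒ r5c6=3.
Step 3. [r2c3∈{1}] r2c3 is down to just 1. So r2c3=1.
Step 4. [r1c5∈{6}] nothing but 6 survives at r1c5 ⇒ r1c5=6.
Step 5. [r5c1∈{4}] r5c1 is down to just 4. So r5c1=4.
Step 6. [r2c6∈{2}] r2c6 is down to just 2. So r2c6=2.
Step 7. [r4c5∈{5}] r4c5's peers cover all but 5. So r4c5=5.
Step 8. [r6c2∈{1}] r6c2 is down to just 1 ⇒ r6c2=1.
Step 9. [r1c3∈{4}] only 4 remains possible at r1c3 ⇒ r1c3=4.
Step 10. [r2c2∈{5}] r2c2 is down to just 5. So r2c2=5.
Step 11. [r3c6∈{1}] nothing but 1 survives at r3c6, so r3c6=1.
Step 12. [r5c5∈{1}] r5c5 is down to just 1 ⇒ r5c5=1.
Step 13. [r6c1∈{3}] r6c1 has the single candidate 3. So r6c1=3.
Step 14. [r4c2∈{2}] only 2 remains possible at r4c2. So r4c2=2.
Step 15. [r6c4∈{2}] r6c4 is down to just 2. So r6c4=2.

Answer: 2 3 4 1 6 5 / 6 5 1 4 3 2 / 5 4 6 3 2 1 / 1 2 3 6 5 4 / 4 6 2 5 1 3 / 3 1 5 2 4 6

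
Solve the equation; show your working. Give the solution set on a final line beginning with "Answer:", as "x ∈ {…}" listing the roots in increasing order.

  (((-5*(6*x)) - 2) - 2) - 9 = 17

Step 1. [(((-5*(6*x)) - 2) - 2) - 9 = 17] add 9: x sits inside (… - 9), so sub: ((-5*(6*x)) - 2) - 2 = 26.
Step 2. [((-5*(6*x)) - 2) - 2 = 26] 2 comes off first (add 2) ⇒ sub: (-5*(6*x)) - 2 = 28.
Step 3. [(-5*(6*x)) - 2 = 28] the outer -2 inverts by adding 2 ⇒ sub: -5*(6*x) = 30.
Step 4. [-5*(6*x) = 30] -5 out front; divide by -5, so div: 6*x = -6.
Step 5. [6*x = -6] 6 out front; divide by 6, so div: x = -1.

Answer: x ∈ {-1}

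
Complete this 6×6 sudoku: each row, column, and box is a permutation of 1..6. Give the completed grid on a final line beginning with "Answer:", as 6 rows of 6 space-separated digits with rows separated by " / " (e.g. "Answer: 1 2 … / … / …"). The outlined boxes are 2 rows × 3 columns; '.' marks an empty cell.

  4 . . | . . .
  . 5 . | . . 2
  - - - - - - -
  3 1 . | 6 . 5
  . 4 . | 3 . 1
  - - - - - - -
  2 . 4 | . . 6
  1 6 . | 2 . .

Step 1. [r1c6∈{3}] r1c6 is down to just 3, so r1c6=3.
Step 2. [r2c1∈{6}] nothing but 6 survives at r2c1. So r2c1=6.
Step 3. [r3c3∈{2}] only 2 remains possible at r3c3 ⇒ r3c3=2.
Step 4. [r1c3∈{1}] r1c3's peers cover all but 1, so r1c3=1.
Step 5. [r6c3∈{3,5}] box 5 places 5 nowhere but r6c3 ⇒ r6c3=5.
Step 6. [r6c5∈{3,4}] across row 6, 3 lands solely at r6c5, so r6c5=3.
Step 7. [r1c4∈{5}] nothing but 5 survives at r1c4, so r1c4=5.
Step 8. [r2c4∈{1,4}] in col 4, 4 fits only at r2c4, so r2c4=4.
Step 9. [r5c5∈{1,5}] row 5 places 5 nowhere but r5c5, so r5c5=5.
Step 10. [r2c3∈{3}] r2c3 has the single candidate 3 ⇒ r2c3=3.
Step 11. [r3c5∈{4}] nothing but 4 survives at r3c5. So r3c5=4.
Step 12. [r5c4∈{1}] r5c4's peers cover all but 1. So r5c4=1.
Step 13. [r2c5∈{1}] r2c5's peers cover all but 1. So r2c5=1.
Step 14. [r1c2∈{2}] nothing but 2 survives at r1c2. So r1c2=2.
Step 15. [r6c6∈{4}] r6c6's peers cover all but 4 ⇒ r6c6=4.
Step 16. [r4c3∈{6}] r4c3 is down to just 6. So r4c3=6.
Step 17. [r5c2∈{3}] r5c2's peers cover all but 3 ⇒ r5c2=3.
Step 18. [r4c1∈{5}] nothing but 5 survives at r4c1. So r4c1=5.
Step 19. [r4c5∈{2}] only 2 remains possible at r4c5 ⇒ r4c5=2.
Step 20. [r1c5∈{6}] r1c5's peers cover all but 6 ⇒ r1c5=6.

Answer: 4 2 1 5 6 3 / 6 5 3 4 1 2 / 3 1 2 6 4 5 / 5 4 6 3 2 1 / 2 3 4 1 5 6 / 1 6 5 2 3 4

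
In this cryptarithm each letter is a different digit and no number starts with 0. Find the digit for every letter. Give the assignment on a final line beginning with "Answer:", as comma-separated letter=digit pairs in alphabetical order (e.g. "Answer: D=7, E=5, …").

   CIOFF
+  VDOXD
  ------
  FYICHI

Step 1. [col 1: F + D ≡ I (mod 10)] no forcing yet in column 1 (carry-in 0); D=9 is free and consistent — try it ⇒ D=9.
Step 2. [col 1: F + D ≡ I (mod 10)] column 1 (F + D ≡ I (mod 10), carry-in 0) doesn't pin I yet; pick I=0 and continue, so I=0.
Step 3. [col 1: F + D ≡ I (mod 10)] column 1: given D=9, I=0, carry-in 0, and digits 0,9 already taken and all letters distinct, F+D≡I (mod 10) forces F=1, so F=1.
Step 4. [col 2: F + X ≡ H (mod 10)] column 2 (F + X ≡ H (mod 10), carry-in 1) doesn't pin H yet; pick H=5 and continue, so H=5.
Step 5. [col 2: F + X ≡ H (mod 10)] in column 2 we have F+X≡H with carry-in 1; given F=1, H=5 and digits 0,1,5,9 already taken and all letters distinct, that pins X to 3. So X=3.
Step 6. [col 3: O + O ≡ C (mod 10)] no forcing yet in column 3 (carry-in 0); C=6 is free and consistent — try it. So C=6.
Step 7. [col 3: O + O ≡ C (mod 10)] column 3 reads O+O+carry(0)=C with C=6; with digits 0,1,3,5,6,9 already taken and all letters distinct, the only value for O is 8. So O=8.
Step 8. [col 5: C + V ≡ Y (mod 10)] from column 5 (C=6, carry-in 1, digits 0,1,3,5,6,8,9 already taken and all letters distinct): V must equal 7, so V=7.
Step 9. [col 5: C + V ≡ Y (mod 10)] from column 5 (C=6, V=7, carry-in 1, digits 0,1,3,5,6,7,8,9 already taken and all letters distinct): Y must equal 4. So Y=4.

Answer: C=6, D=9, F=1, H=5, I=0, O=8, V=7, X=3, Y=4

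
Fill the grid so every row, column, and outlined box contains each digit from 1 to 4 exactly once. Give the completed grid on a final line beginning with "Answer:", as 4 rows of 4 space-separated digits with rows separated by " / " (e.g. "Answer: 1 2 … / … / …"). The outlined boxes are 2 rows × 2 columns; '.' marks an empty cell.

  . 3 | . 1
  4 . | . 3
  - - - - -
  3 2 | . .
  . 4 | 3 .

Step 1. [r1c3∈{2,4}] row 1 places 4 nowhere but r1c3 ⇒ r1c3=4.
Step 2. [r4c4∈{2}] r4c4 is down to just 2. So r4c4=2.
Step 3. [r2c2∈{1}] r2c2's peers cover all but 1. So r2c2=1.
Step 4. [r3c3∈{1}] r3c3 has the single candidate 1 ⇒ r3c3=1.
Step 5. [r2c3∈{2}] r2c3 has the single candidate 2. So r2c3=2.
Step 6. [r4c1∈{1}] r4c1 has the single candidate 1, so r4c1=1.
Step 7. [r3c4∈{4}] r3c4 has the single candidate 4. So r3c4=4.
Step 8. [r1c1∈{2}] only 2 remains possible at r1c1. So r1c1=2.

Answer: 2 3 4 1 / 4 1 2 3 / 3 2 1 4 / 1 4 3 2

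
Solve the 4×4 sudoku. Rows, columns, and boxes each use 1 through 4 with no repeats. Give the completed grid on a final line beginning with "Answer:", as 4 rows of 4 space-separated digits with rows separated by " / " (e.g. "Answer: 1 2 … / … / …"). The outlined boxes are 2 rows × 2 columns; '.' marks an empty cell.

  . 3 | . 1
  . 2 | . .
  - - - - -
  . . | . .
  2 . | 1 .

Step 1. [r3c1∈{1,3,4}] col 1 places 3 nowhere but r3c1. So r3c1=3.
Step 2. [r1c1∈{4}] nothing but 4 survives at r1c1, so r1c1=4.
Step 3. [r4c4∈{3,4}] 3 has one home in row 4: r4c4 ⇒ r4c4=3.
Step 4. [r2c4∈{4}] only 4 remains possible at r2c4 ⇒ r2c4=4.
Step 5. [r3c3∈{2,4}] col 3 places 4 nowhere but r3c3, so r3c3=4.
Step 6. [r3c2∈{1}] nothing but 1 survives at r3c2 ⇒ r3c2=1.
Step 7. [r2c1∈{1}] r2c1's peers cover all but 1 ⇒ r2c1=1.
Step 8. [r1c3∈{2}] r1c3's peers cover all but 2 ⇒ r1c3=2.
Step 9. [r4c2∈{4}] r4c2's peers cover all but 4. So r4c2=4.
Step 10. [r3c4∈{2}] r3c4's peers cover all but 2 ⇒ r3c4=2.
Step 11. [r2c3∈{3}] r2c3's peers cover all but 3 ⇒ r2c3=3.

Answer: 4 3 2 1 / 1 2 3 4 / 3 1 4 2 / 2 4 1 3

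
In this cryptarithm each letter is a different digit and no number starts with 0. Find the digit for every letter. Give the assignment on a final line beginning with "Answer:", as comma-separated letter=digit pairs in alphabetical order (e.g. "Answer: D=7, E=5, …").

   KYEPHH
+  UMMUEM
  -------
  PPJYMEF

Step 1. [col 1: H + M ≡ F (mod 10)] no forcing yet in column 1 (carry-in 0); H=9 is free and consistent — try it. So H=9.
Step 2. [col 1: H + M ≡ F (mod 10)] column 1 (H + M ≡ F (mod 10), carry-in 0) doesn't pin M yet; pick M=8 and continue. So M=8.
Step 3. [P] P is the leading digit of a 7-digit sum of two 6-digit numbers; the final carry is exactly 1, so P=1.
Step 4. [col 1: H + M ≡ F (mod 10)] in column 1 we have H+M≡F with carry-in 0; given H=9, M=8 and digits 1,8,9 already taken and all letters distinct, that pins F to 7, so F=7.
Step 5. [col 2: H + E ≡ E (mod 10)] E=5 is one option consistent with column 2 (H + E ≡ E (mod 10), carry-in 1) — take it. So E=5.
Step 6. [col 3: P + U ≡ M (mod 10)] column 3: given P=1, M=8, carry-in 1, and digits 1,5,7,8,9 already taken and all letters distinct, P+U≡M (mod 10) forces U=6, so U=6.
Step 7. [col 4: E + M ≡ Y (mod 10)] column 4: given E=5, M=8, carry-in 0, and digits 1,5,6,7,8,9 already taken and all letters distinct, E+M≡Y (mod 10) forces Y=3, so Y=3.
Step 8. [col 5: Y + M ≡ J (mod 10)] column 5 reads Y+M+carry(1)=J with Y=3, M=8; with digits 1,3,5,6,7,8,9 already taken and all letters distinct, the only value for J is 2 ⇒ J=2.
Step 9. [col 6: K + U ≡ P (mod 10)] in column 6 we have K+U≡P with carry-in 1; given U=6, P=1 and digits 1,2,3,5,6,7,8,9 already taken and all letters distinct, that pins K to 4, so K=4.

Answer: E=5, F=7, H=9, J=2, K=4, M=8, P=1, U=6, Y=3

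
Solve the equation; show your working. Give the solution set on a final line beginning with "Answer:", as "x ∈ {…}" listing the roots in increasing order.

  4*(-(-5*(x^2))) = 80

Step 1. [4*(-(-5*(x^2))) = 80] divide by the outer 4 ⇒ div: -(-5*(x^2)) = 20.
Step 2. [-(-5*(x^2)) = 20] leading − — multiply by −1, so neg: -5*(x^2) = -20.
Step 3. [-5*(x^2) = -20] -5·(inner) — divide through by -5 ⇒ div: x^2 = 4.
Step 4. [x^2 = 4] √ both sides: 4 ≥ 0 gives two branches. So sqrt: x = 2 or -2.

Answer: x ∈ {-2, 2}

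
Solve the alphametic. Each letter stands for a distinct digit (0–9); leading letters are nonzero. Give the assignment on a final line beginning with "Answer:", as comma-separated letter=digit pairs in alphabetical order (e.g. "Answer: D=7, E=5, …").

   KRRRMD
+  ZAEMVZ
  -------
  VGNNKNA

Step 1. [col 1: D + Z ≡ A (mod 10)] column 1 (D + Z ≡ A (mod 10), carry-in 0) doesn't pin D yet; pick D=6 and continue, so D=6.
Step 2. [V] the sum has 7 digits but both addends have 6; that extra leading digit V is the final carry, namely 1 ⇒ V=1.
Step 3. [col 1: D + Z ≡ A (mod 10)] several values work for Z in column 1 (D + Z ≡ A (mod 10), carry-in 0); try Z=8. So Z=8.
Step 4. [col 1: D + Z ≡ A (mod 10)] in column 1 we have D+Z≡A with carry-in 0; given D=6, Z=8 and digits 1,6,8 already taken and all letters distinct, that pins A to 4 ⇒ A=4.
Step 5. [col 2: M + V ≡ N (mod 10)] M=7 is one option consistent with column 2 (M + V ≡ N (mod 10), carry-in 1) — take it, so M=7.
Step 6. [col 2: M + V ≡ N (mod 10)] from column 2 (M=7, V=1, carry-in 1, digits 1,4,6,7,8 already taken and all letters distinct): N must equal 9 ⇒ N=9.
Step 7. [col 3: R + M ≡ K (mod 10)] several values work for R in column 3 (R + M ≡ K (mod 10), carry-in 0); try R=5, so R=5.
Step 8. [col 3: R + M ≡ K (mod 10)] column 3: given R=5, M=7, carry-in 0, and digits 1,4,5,6,7,8,9 already taken and all letters distinct, R+M≡K (mod 10) forces K=2, so K=2.
Step 9. [col 4: R + E ≡ N (mod 10)] from column 4 (R=5, N=9, carry-in 1, digits 1,2,4,5,6,7,8,9 already taken and all letters distinct): E must equal 3 ⇒ E=3.
Step 10. [col 6: K + Z ≡ G (mod 10)] column 6: given K=2, Z=8, carry-in 0, and digits 1,2,3,4,5,6,7,8,9 already taken and all letters distinct, K+Z≡G (mod 10) forces G=0. So G=0.

Answer: A=4, D=6, E=3, G=0, K=2, M=7, N=9, R=5, V=1, Z=8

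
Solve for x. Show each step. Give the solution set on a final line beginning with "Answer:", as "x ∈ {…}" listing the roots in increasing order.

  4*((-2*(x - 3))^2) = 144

Step 1. [4*((-2*(x - 3))^2) = 144] 4 out front; divide by 4. So div: (-2*(x - 3))^2 = 36.
Step 2. [(-2*(x - 3))^2 = 36] LHS squared, RHS 36 ≥ 0: apply √ (±), so sqrt: -2*(x - 3) = 6 or -6.
Step 3. [-2*(x - 3) = 6 or -6] divide by the outer -2. So div: x - 3 = -3 or 3.
Step 4. [x - 3 = -3 or 3] -3 is outermost — add 3 both sides ⇒ sub: x = 0 or 6.

Answer: x ∈ {0, 6}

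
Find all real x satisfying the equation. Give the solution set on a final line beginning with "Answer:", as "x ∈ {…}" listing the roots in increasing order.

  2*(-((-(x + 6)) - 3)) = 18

Step 1. [2*(-((-(x + 6)) - 3)) = 18] LHS = 2·(…); ÷2 both sides, so div: -((-(x + 6)) - 3) = 9.
Step 2. [-((-(x + 6)) - 3) = 9] flip signs both sides, so neg: (-(x + 6)) - 3 = -9.
Step 3. [(-(x + 6)) - 3 = -9] peel the -3: add 3 from each side, so sub: -(x + 6) = -6.
Step 4. [-(x + 6) = -6] leading − — multiply by −1. So neg: x + 6 = 6.
Step 5. [x + 6 = 6] subtract 6: x sits inside (… + 6), so sub: x = 0.

Answer: x ∈ {0}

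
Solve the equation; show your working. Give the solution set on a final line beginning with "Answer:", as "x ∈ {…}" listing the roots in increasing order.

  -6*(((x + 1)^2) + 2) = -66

Step 1. [-6*(((x + 1)^2) + 2) = -66] -6·(inner) — divide through by -6. So div: ((x + 1)^2) + 2 = 11.
Step 2. [((x + 1)^2) + 2 = 11] peel the +2: subtract 2 from each side, so sub: (x + 1)^2 = 9.
Step 3. [(x + 1)^2 = 9] √ both sides: 9 ≥ 0 gives two branches, so sqrt: x + 1 = 3 or -3.
Step 4. [x + 1 = 3 or -3] 1 comes off first (subtract 1). So sub: x = 2 or -4.

Answer: x ∈ {-4, 2}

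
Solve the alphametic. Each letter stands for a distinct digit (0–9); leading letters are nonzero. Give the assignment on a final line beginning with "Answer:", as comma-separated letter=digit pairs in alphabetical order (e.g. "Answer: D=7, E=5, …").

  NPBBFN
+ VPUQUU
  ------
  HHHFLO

Step 1. [col 1: N + U ≡ O (mod 10)] several values work for N in column 1 (N + U ≡ O (mod 10), carry-in 0); try N=6, so N=6.
Step 2. [col 1: N + U ≡ O (mod 10)] several values work for U in column 1 (N + U ≡ O (mod 10), carry-in 0); try U=3 ⇒ U=3.
Step 3. [col 1: N + U ≡ O (mod 10)] from column 1 (N=6, U=3, carry-in 0, digits 3,6 already taken and all letters distinct): O must equal 9 ⇒ O=9.
Step 4. [col 2: F + U ≡ L (mod 10)] no forcing yet in column 2 (carry-in 0); F=7 is free and consistent — try it. So F=7.
Step 5. [col 2: F + U ≡ L (mod 10)] from column 2 (F=7, U=3, carry-in 0, digits 3,6,7,9 already taken and all letters distinct): L must equal 0 ⇒ L=0.
Step 6. [col 3: B + Q ≡ F (mod 10)] no forcing yet in column 3 (carry-in 1); B=5 is free and consistent — try it, so B=5.
Step 7. [col 3: B + Q ≡ F (mod 10)] in column 3 we have B+Q≡F with carry-in 1; given B=5, F=7 and digits 0,3,5,6,7,9 already taken and all letters distinct, that pins Q to 1, so Q=1.
Step 8. [col 4: B + U ≡ H (mod 10)] column 4: given B=5, U=3, carry-in 0, and digits 0,1,3,5,6,7,9 already taken and all letters distinct, B+U≡H (mod 10) forces H=8. So H=8.
Step 9. [col 5: P + P ≡ H (mod 10)] from column 5 (H=8, carry-in 0, digits 0,1,3,5,6,7,8,9 already taken and all letters distinct): P must equal 4 ⇒ P=4.
Step 10. [col 6: N + V ≡ H (mod 10)] in column 6 we have N+V≡H with carry-in 0; given N=6, H=8 and digits 0,1,3,4,5,6,7,8,9 already taken and all letters distinct, that pins V to 2 ⇒ V=2.

Answer: B=5, F=7, H=8, L=0, N=6, O=9, P=4, Q=1, U=3, V=2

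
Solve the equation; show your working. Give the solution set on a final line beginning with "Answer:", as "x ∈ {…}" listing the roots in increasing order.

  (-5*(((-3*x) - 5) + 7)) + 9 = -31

Step 1. [(-5*(((-3*x) - 5) + 7)) + 9 = -31] subtract 9: x sits inside (… + 9). So sub: -5*(((-3*x) - 5) + 7) = -40.
Step 2. [-5*(((-3*x) - 5) + 7) = -40] LHS = -5·(…); ÷-5 both sides, so div: ((-3*x) - 5) + 7 = 8.
Step 3. [((-3*x) - 5) + 7 = 8] peel the +7: subtract 7 from each side. So sub: (-3*x) - 5 = 1.
Step 4. [(-3*x) - 5 = 1] peel the -5: add 5 from each side, so sub: -3*x = 6.
Step 5. [-3*x = 6] divide by the outer -3 ⇒ div: x = -2.

Answer: x ∈ {-2}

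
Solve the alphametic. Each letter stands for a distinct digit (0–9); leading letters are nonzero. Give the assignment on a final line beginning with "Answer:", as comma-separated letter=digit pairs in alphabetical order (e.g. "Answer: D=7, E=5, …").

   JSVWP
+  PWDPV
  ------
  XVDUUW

Step 1. [col 1: P + V ≡ W (mod 10)] several values work for W in column 1 (P + V ≡ W (mod 10), carry-in 0); try W=5. So W=5.
Step 2. [col 1: P + V ≡ W (mod 10)] no forcing yet in column 1 (carry-in 0); V=7 is free and consistent — try it ⇒ V=7.
Step 3. [col 1: P + V ≡ W (mod 10)] in column 1 we have P+V≡W with carry-in 0; given V=7, W=5 and digits 5,7 already taken and all letters distinct, that pins P to 8 ⇒ P=8.
Step 4. [X] X is the leading digit of a 6-digit sum of two 5-digit numbers; the final carry is exactly 1 ⇒ X=1.
Step 5. [col 2: W + P ≡ U (mod 10)] in column 2 we have W+P≡U with carry-in 1; given W=5, P=8 and digits 1,5,7,8 already taken and all letters distinct, that pins U to 4 ⇒ U=4.
Step 6. [col 3: V + D ≡ U (mod 10)] column 3: given V=7, U=4, carry-in 1, and digits 1,4,5,7,8 already taken and all letters distinct, V+D≡U (mod 10) forces D=6. So D=6.
Step 7. [col 4: S + W ≡ D (mod 10)] column 4: given W=5, D=6, carry-in 1, and digits 1,4,5,6,7,8 already taken and all letters distinct, S+W≡D (mod 10) forces S=0 ⇒ S=0.
Step 8. [col 5: J + P ≡ V (mod 10)] from column 5 (P=8, V=7, carry-in 0, digits 0,1,4,5,6,7,8 already taken and all letters distinct): J must equal 9. So J=9.

Answer: D=6, J=9, P=8, S=0, U=4, V=7, W=5, X=1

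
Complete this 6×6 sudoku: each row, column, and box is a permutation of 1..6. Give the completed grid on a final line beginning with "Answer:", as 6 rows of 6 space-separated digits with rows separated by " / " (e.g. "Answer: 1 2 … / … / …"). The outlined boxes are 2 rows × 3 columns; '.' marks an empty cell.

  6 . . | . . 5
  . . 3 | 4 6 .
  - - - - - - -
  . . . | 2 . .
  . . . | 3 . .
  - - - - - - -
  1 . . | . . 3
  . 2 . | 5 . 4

Step 1. [r3c2∈{1,3,4,5,6}] across col 2, 3 lands solely at r3c2, so r3c2=3.
Step 2. [r1c4∈{1}] r1c4 is down to just 1. So r1c4=1.
Step 3. [r6c3∈{6}] r6c3 has the single candidate 6, so r6c3=6.
Step 4. [r4c2∈{1,4,5,6}] across col 2, 6 lands solely at r4c2. So r4c2=6.
Step 5. [r4c6∈{1}] r4c6 has the single candidate 1. So r4c6=1.
Step 6. [r2c6∈{2}] r2c6 has the single candidate 2, so r2c6=2.
Step 7. [r4c1∈{2,4,5}] in col 1, 2 fits only at r4c1 ⇒ r4c1=2.
Step 8. [r3c1∈{4,5}] col 1 places 4 nowhere but r3c1, so r3c1=4.
Step 9. [r4c3∈{5}] r4c3's peers cover all but 5 ⇒ r4c3=5.
Step 10. [r5c3∈{4}] only 4 remains possible at r5c3, so r5c3=4.
Step 11. [r2c1∈{5}] only 5 remains possible at r2c1 ⇒ r2c1=5.
Step 12. [r3c6∈{6}] nothing but 6 survives at r3c6 ⇒ r3c6=6.
Step 13. [r4c5∈{4}] only 4 remains possible at r4c5 ⇒ r4c5=4.
Step 14. [r3c5∈{5}] nothing but 5 survives at r3c5 ⇒ r3c5=5.
Step 15. [r2c2∈{1}] nothing but 1 survives at r2c2. So r2c2=1.
Step 16. [r1c5∈{3}] only 3 remains possible at r1c5, so r1c5=3.
Step 17. [r1c3∈{2}] r1c3 has the single candidate 2 ⇒ r1c3=2.
Step 18. [r1c2∈{4}] nothing but 4 survives at r1c2, so r1c2=4.
Step 19. [r5c4∈{6}] r5c4's peers cover all but 6, so r5c4=6.
Step 20. [r5c5∈{2}] r5c5 is down to just 2 ⇒ r5c5=2.
Step 21. [r5c2∈{5}] nothing but 5 survives at r5c2. So r5c2=5.
Step 22. [r6c1∈{3}] nothing but 3 survives at r6c1, so r6c1=3.
Step 23. [r3c3∈{1}] only 1 remains possible at r3c3, so r3c3=1.
Step 24. [r6c5∈{1}] r6c5 has the single candidate 1 ⇒ r6c5=1.

Answer: 6 4 2 1 3 5 / 5 1 3 4 6 2 / 4 3 1 2 5 6 / 2 6 5 3 4 1 / 1 5 4 6 2 3 / 3 2 6 5 1 4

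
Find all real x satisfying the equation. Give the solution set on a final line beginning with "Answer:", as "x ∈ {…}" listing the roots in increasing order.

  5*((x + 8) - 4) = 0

Step 1. [5*((x + 8) - 4) = 0] 5 out front; divide by 5 ⇒ div: (x + 8) - 4 = 0.
Step 2. [(x + 8) - 4 = 0] peel the -4: add 4 from each side. So sub: x + 8 = 4.
Step 3. [x + 8 = 4] subtract 8: x sits inside (… + 8) ⇒ sub: x = -4.

Answer: x ∈ {-4}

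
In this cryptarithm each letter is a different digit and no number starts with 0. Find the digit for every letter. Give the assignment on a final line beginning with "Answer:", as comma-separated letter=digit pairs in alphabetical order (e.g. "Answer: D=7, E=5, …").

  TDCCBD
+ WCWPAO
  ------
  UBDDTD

Step 1. [col 1: D + O ≡ D (mod 10)] column 1: given nothing yet, carry-in 0, and all letters distinct, none taken yet, D+O≡D (mod 10) forces O=0, so O=0.
Step 2. [col 1: D + O ≡ D (mod 10)] no forcing yet in column 1 (carry-in 0); D=6 is free and consistent — try it. So D=6.
Step 3. [col 2: B + A ≡ T (mod 10)] T=5 is one option consistent with column 2 (B + A ≡ T (mod 10), carry-in 0) — take it. So T=5.
Step 4. [col 2: B + A ≡ T (mod 10)] several values work for A in column 2 (B + A ≡ T (mod 10), carry-in 0); try A=7 ⇒ A=7.
Step 5. [col 2: B + A ≡ T (mod 10)] from column 2 (A=7, T=5, carry-in 0, digits 0,5,6,7 already taken and all letters distinct): B must equal 8 ⇒ B=8.
Step 6. [col 3: C + P ≡ D (mod 10)] no forcing yet in column 3 (carry-in 1); C=2 is free and consistent — try it. So C=2.
Step 7. [col 3: C + P ≡ D (mod 10)] in column 3 we have C+P≡D with carry-in 1; given C=2, D=6 and digits 0,2,5,6,7,8 already taken and all letters distinct, that pins P to 3, so P=3.
Step 8. [col 4: C + W ≡ D (mod 10)] column 4: given C=2, D=6, carry-in 0, and digits 0,2,3,5,6,7,8 already taken and all letters distinct, C+W≡D (mod 10) forces W=4. So W=4.
Step 9. [col 6: T + W ≡ U (mod 10)] from column 6 (T=5, W=4, carry-in 0, digits 0,2,3,4,5,6,7,8 already taken and all letters distinct): U must equal 9, so U=9.

Answer: A=7, B=8, C=2, D=6, O=0, P=3, T=5, U=9, W=4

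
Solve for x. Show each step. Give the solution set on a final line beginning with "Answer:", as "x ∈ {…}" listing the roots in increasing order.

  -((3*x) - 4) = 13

Step 1. [-((3*x) - 4) = 13] flip signs both sides. So neg: (3*x) - 4 = -13.
Step 2. [(3*x) - 4 = -13] the outer -4 inverts by adding 4, so sub: 3*x = -9.
Step 3. [3*x = -9] divide by the outer 3. So div: x = -3.

Answer: x ∈ {-3}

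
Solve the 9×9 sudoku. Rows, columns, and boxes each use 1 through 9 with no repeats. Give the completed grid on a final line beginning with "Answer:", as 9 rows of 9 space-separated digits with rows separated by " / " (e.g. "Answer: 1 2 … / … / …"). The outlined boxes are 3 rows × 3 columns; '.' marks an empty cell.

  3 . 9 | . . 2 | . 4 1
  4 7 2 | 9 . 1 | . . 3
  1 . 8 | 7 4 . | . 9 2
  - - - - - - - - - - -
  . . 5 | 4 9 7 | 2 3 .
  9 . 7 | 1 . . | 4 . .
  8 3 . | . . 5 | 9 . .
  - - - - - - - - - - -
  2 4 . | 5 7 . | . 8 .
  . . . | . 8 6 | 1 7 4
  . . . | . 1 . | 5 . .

Step 1. [r4c1∈{6}] only 6 remains possible at r4c1 ⇒ r4c1=6.
Step 2. [r3c7∈{6}] r3c7 is down to just 6 ⇒ r3c7=6.
Step 3. [r2c5∈{5,6}] 6 has one home in row 2: r2c5. So r2c5=6.
Step 4. [r8c3∈{3}] r8c3 has the single candidate 3. So r8c3=3.
Step 5. [r9c3∈{6}] only 6 remains possible at r9c3. So r9c3=6.
Step 6. [r9c9∈{9}] only 9 remains possible at r9c9. So r9c9=9.
Step 7. [r9c4∈{2,3}] col 4 places 3 nowhere but r9c4 ⇒ r9c4=3.
Step 8. [r6c4∈{2,6}] in col 4, 6 fits only at r6c4. So r6c4=6.
Step 9. [r5c9∈{5,6,8}] in col 9, 5 fits only at r5c9 ⇒ r5c9=5.
Step 10. [r3c2∈{5}] r3c2 is down to just 5, so r3c2=5.
Step 11. [r5c5∈{2,3}] across col 5, 3 lands solely at r5c5. So r5c5=3.
Step 12. [r6c8∈{1}] nothing but 1 survives at r6c8, so r6c8=1.
Step 13. [r2c7∈{8}] nothing but 8 survives at r2c7, so r2c7=8.
Step 14. [r5c6∈{8}] r5c6's peers cover all but 8 ⇒ r5c6=8.
Step 15. [r7c7∈{3}] only 3 remains possible at r7c7, so r7c7=3.
Step 16. [r9c2∈{8}] r9c2's peers cover all but 8 ⇒ r9c2=8.
Step 17. [r9c1∈{7}] r9c1's peers cover all but 7. So r9c1=7.
Step 18. [r3c6∈{3}] r3c6's peers cover all but 3 ⇒ r3c6=3.
Step 19. [r1c4∈{8}] r1c4's peers cover all but 8, so r1c4=8.
Step 20. [r1c5∈{5}] only 5 remains possible at r1c5. So r1c5=5.
Step 21. [r7c9∈{6}] r7c9 is down to just 6 ⇒ r7c9=6.
Step 22. [r6c5∈{2}] r6c5 is down to just 2. So r6c5=2.
Step 23. [r7c3∈{1}] nothing but 1 survives at r7c3. So r7c3=1.
Step 24. [r6c3∈{4}] r6c3 has the single candidate 4. So r6c3=4.
Step 25. [r8c2∈{9}] r8c2's peers cover all but 9 ⇒ r8c2=9.
Step 26. [r9c6∈{4}] r9c6 is down to just 4. So r9c6=4.
Step 27. [r6c9∈{7}] r6c9 is down to just 7, so r6c9=7.
Step 28. [r2c8∈{5}] nothing but 5 survives at r2c8. So r2c8=5.
Step 29. [r4c2∈{1}] r4c2 has the single candidate 1, so r4c2=1.
Step 30. [r9c8∈{2}] nothing but 2 survives at r9c8, so r9c8=2.
Step 31. [r5c2∈{2}] r5c2 is down to just 2 ⇒ r5c2=2.
Step 32. [r8c4∈{2}] nothing but 2 survives at r8c4, so r8c4=2.
Step 33. [r1c7∈{7}] nothing but 7 survives at r1c7 ⇒ r1c7=7.
Step 34. [r8c1∈{5}] r8c1's peers cover all but 5, so r8c1=5.
Step 35. [r5c8∈{6}] nothing but 6 survives at r5c8. So r5c8=6.
Step 36. [r7c6∈{9}] nothing but 9 survives at r7c6, so r7c6=9.
Step 37. [r4c9∈{8}] r4c9 is down to just 8 ⇒ r4c9=8.
Step 38. [r1c2∈{6}] r1c2 is down to just 6 ⇒ r1c2=6.

Answer: 3 6 9 8 5 2 7 4 1 / 4 7 2 9 6 1 8 5 3 / 1 5 8 7 4 3 6 9 2 / 6 1 5 4 9 7 2 3 8 / 9 2 7 1 3 8 4 6 5 / 8 3 4 6 2 5 9 1 7 / 2 4 1 5 7 9 3 8 6 / 5 9 3 2 8 6 1 7 4 / 7 8 6 3 1 4 5 2 9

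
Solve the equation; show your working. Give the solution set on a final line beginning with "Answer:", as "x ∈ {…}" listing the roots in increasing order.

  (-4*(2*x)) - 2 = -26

Step 1. [(-4*(2*x)) - 2 = -26] -2 is outermost — add 2 both sides. So sub: -4*(2*x) = -24.
Step 2. [-4*(2*x) = -24] divide by the outer -4. So div: 2*x = 6.
Step 3. [2*x = 6] 2 out front; divide by 2. So div: x = 3.

Answer: x ∈ {3}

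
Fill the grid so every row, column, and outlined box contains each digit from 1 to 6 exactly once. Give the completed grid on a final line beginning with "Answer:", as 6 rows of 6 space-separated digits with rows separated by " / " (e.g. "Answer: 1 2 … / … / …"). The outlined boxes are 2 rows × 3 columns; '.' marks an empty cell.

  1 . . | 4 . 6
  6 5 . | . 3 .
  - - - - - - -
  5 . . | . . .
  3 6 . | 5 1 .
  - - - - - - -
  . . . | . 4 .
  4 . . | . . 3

Step 1. [r5c1∈{2}] r5c1's peers cover all but 2, so r5c1=2.
Step 2. [r6c2∈{1}] r6c2's peers cover all but 1, so r6c2=1.
Step 3. [r3c2∈{2,4}] col 2 places 4 nowhere but r3c2, so r3c2=4.
Step 4. [r3c6∈{2}] r3c6's peers cover all but 2, so r3c6=2.
Step 5. [r1c2∈{2,3}] across col 2, 2 lands solely at r1c2, so r1c2=2.
Step 6. [r6c5∈{2,5,6}] 2 has one home in col 5: r6c5. So r6c5=2.
Step 7. [r6c4∈{6}] nothing but 6 survives at r6c4 ⇒ r6c4=6.
Step 8. [r2c6∈{1}] r2c6's peers cover all but 1 ⇒ r2c6=1.
Step 9. [r5c3∈{3,5,6}] in row 5, 6 fits only at r5c3. So r5c3=6.
Step 10. [r2c3∈{4}] nothing but 4 survives at r2c3, so r2c3=4.
Step 11. [r1c3∈{3}] nothing but 3 survives at r1c3, so r1c3=3.
Step 12. [r3c5∈{6}] r3c5 has the single candidate 6 ⇒ r3c5=6.
Step 13. [r5c2∈{3}] r5c2 is down to just 3, so r5c2=3.
Step 14. [r2c4∈{2}] r2c4's peers cover all but 2, so r2c4=2.
Step 15. [r5c4∈{1}] only 1 remains possible at r5c4. So r5c4=1.
Step 16. [r3c4∈{3}] r3c4 has the single candidate 3, so r3c4=3.
Step 17. [r3c3∈{1}] r3c3 is down to just 1, so r3c3=1.
Step 18. [r1c5∈{5}] r1c5 is down to just 5, so r1c5=5.
Step 19. [r6c3∈{5}] r6c3's peers cover all but 5. So r6c3=5.
Step 20. [r5c6∈{5}] nothing but 5 survives at r5c6. So r5c6=5.
Step 21. [r4c6∈{4}] r4c6 has the single candidate 4. So r4c6=4.
Step 22. [r4c3∈{2}] r4c3 has the single candidate 2 ⇒ r4c3=2.

Answer: 1 2 3 4 5 6 / 6 5 4 2 3 1 / 5 4 1 3 6 2 / 3 6 2 5 1 4 / 2 3 6 1 4 5 / 4 1 5 6 2 3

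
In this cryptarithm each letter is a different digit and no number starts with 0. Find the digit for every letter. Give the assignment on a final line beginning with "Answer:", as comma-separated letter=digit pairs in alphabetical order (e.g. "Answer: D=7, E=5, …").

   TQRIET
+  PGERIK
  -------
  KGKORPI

Step 1. [col 1: T + K ≡ I (mod 10)] column 1 (T + K ≡ I (mod 10), carry-in 0) doesn't pin T yet; pick T=8 and continue. So T=8.
Step 2. [col 1: T + K ≡ I (mod 10)] no forcing yet in column 1 (carry-in 0); I=9 is free and consistent — try it, so I=9.
Step 3. [col 1: T + K ≡ I (mod 10)] column 1: given T=8, I=9, carry-in 0, and digits 8,9 already taken and all letters distinct, T+K≡I (mod 10) forces K=1, so K=1.
Step 4. [col 2: E + I ≡ P (mod 10)] no forcing yet in column 2 (carry-in 0); P=4 is free and consistent — try it. So P=4.
Step 5. [col 2: E + I ≡ P (mod 10)] in column 2 we have E+I≡P with carry-in 0; given I=9, P=4 and digits 1,4,8,9 already taken and all letters distinct, that pins E to 5 ⇒ E=5.
Step 6. [col 3: I + R ≡ R (mod 10)] several values work for R in column 3 (I + R ≡ R (mod 10), carry-in 1); try R=6 ⇒ R=6.
Step 7. [col 4: R + E ≡ O (mod 10)] column 4 reads R+E+carry(1)=O with R=6, E=5; with digits 1,4,5,6,8,9 already taken and all letters distinct, the only value for O is 2. So O=2.
Step 8. [col 5: Q + G ≡ K (mod 10)] no forcing yet in column 5 (carry-in 1); G=3 is free and consistent — try it. So G=3.
Step 9. [col 5: Q + G ≡ K (mod 10)] column 5: given G=3, K=1, carry-in 1, and digits 1,2,3,4,5,6,8,9 already taken and all letters distinct, Q+G≡K (mod 10) forces Q=7 ⇒ Q=7.

Answer: E=5, G=3, I=9, K=1, O=2, P=4, Q=7, R=6, T=8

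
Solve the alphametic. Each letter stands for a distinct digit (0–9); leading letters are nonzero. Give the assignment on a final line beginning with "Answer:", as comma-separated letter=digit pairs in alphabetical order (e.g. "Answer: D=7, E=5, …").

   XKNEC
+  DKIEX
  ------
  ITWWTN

Step 1. [col 1: C + X ≡ N (mod 10)] several values work for N in column 1 (C + X ≡ N (mod 10), carry-in 0); try N=6 ⇒ N=6.
Step 2. [col 1: C + X ≡ N (mod 10)] C=4 is one option consistent with column 1 (C + X ≡ N (mod 10), carry-in 0) — take it ⇒ C=4.
Step 3. [col 1: C + X ≡ N (mod 10)] from column 1 (C=4, N=6, carry-in 0, digits 4,6 already taken and all letters distinct): X must equal 2, so X=2.
Step 4. [col 2: E + E ≡ T (mod 10)] column 2 (E + E ≡ T (mod 10), carry-in 0) doesn't pin E yet; pick E=5 and continue. So E=5.
Step 5. [I] adding two 5-digit numbers gives at most 5+1 digits, and here it does — I is that final carry and must be 1 ⇒ I=1.
Step 6. [col 2: E + E ≡ T (mod 10)] column 2 reads E+E+carry(0)=T with E=5; with digits 1,2,4,5,6 already taken and all letters distinct, the only value for T is 0 ⇒ T=0.
Step 7. [col 3: N + I ≡ W (mod 10)] from column 3 (N=6, I=1, carry-in 1, digits 0,1,2,4,5,6 already taken and all letters distinct): W must equal 8. So W=8.
Step 8. [col 4: K + K ≡ W (mod 10)] column 4: given W=8, carry-in 0, and digits 0,1,2,4,5,6,8 already taken and all letters distinct, K+K≡W (mod 10) forces K=9, so K=9.
Step 9. [col 5: X + D ≡ T (mod 10)] column 5: given X=2, T=0, carry-in 1, and digits 0,1,2,4,5,6,8,9 already taken and all letters distinct, X+D≡T (mod 10) forces D=7. So D=7.

Answer: C=4, D=7, E=5, I=1, K=9, N=6, T=0, W=8, X=2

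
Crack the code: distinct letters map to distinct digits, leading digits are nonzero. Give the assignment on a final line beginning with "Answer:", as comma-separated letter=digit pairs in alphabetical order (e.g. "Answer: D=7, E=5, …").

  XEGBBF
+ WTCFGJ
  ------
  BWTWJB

Step 1. [col 1: F + J ≡ B (mod 10)] column 1 (F + J ≡ B (mod 10), carry-in 0) doesn't pin F yet; pick F=9 and continue. So F=9.
Step 2. [col 1: F + J ≡ B (mod 10)] column 1 (F + J ≡ B (mod 10), carry-in 0) doesn't pin J yet; pick J=8 and continue ⇒ J=8.
Step 3. [col 1: F + J ≡ B (mod 10)] in column 1 we have F+J≡B with carry-in 0; given F=9, J=8 and digits 8,9 already taken and all letters distinct, that pins B to 7. So B=7.
Step 4. [col 2: B + G ≡ J (mod 10)] in column 2 we have B+G≡J with carry-in 1; given B=7, J=8 and digits 7,8,9 already taken and all letters distinct, that pins G to 0 ⇒ G=0.
Step 5. [col 3: B + F ≡ W (mod 10)] column 3 reads B+F+carry(0)=W with B=7, F=9; with digits 0,7,8,9 already taken and all letters distinct, the only value for W is 6, so W=6.
Step 6. [col 4: G + C ≡ T (mod 10)] column 4 (G + C ≡ T (mod 10), carry-in 1) doesn't pin C yet; pick C=3 and continue, so C=3.
Step 7. [col 4: G + C ≡ T (mod 10)] column 4: given G=0, C=3, carry-in 1, and digits 0,3,6,7,8,9 already taken and all letters distinct, G+C≡T (mod 10) forces T=4. So T=4.
Step 8. [col 5: E + T ≡ W (mod 10)] in column 5 we have E+T≡W with carry-in 0; given T=4, W=6 and digits 0,3,4,6,7,8,9 already taken and all letters distinct, that pins E to 2. So E=2.
Step 9. [col 6: X + W ≡ B (mod 10)] column 6: given W=6, B=7, carry-in 0, and digits 0,2,3,4,6,7,8,9 already taken and all letters distinct, X+W≡B (mod 10) forces X=1 ⇒ X=1.

Answer: B=7, C=3, E=2, F=9, G=0, J=8, T=4, W=6, X=1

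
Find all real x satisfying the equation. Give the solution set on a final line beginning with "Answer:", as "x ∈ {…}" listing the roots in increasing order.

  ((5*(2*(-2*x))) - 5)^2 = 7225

Step 1. [((5*(2*(-2*x))) - 5)^2 = 7225] √ both sides: 7225 ≥ 0 gives two branches, so sqrt: (5*(2*(-2*x))) - 5 = 85 or -85.
Step 2. [(5*(2*(-2*x))) - 5 = 85 or -85] peel the -5: add 5 from each side, so sub: 5*(2*(-2*x)) = 90 or -80.
Step 3. [5*(2*(-2*x)) = 90 or -80] 5 out front; divide by 5 ⇒ div: 2*(-2*x) = 18 or -16.
Step 4. [2*(-2*x) = 18 or -16] leading coefficient 2: divide by 2, so div: -2*x = 9 or -8.
Step 5. [-2*x = 9 or -8] -2 out front; divide by -2 ⇒ div: x = -9/2 or 4.

Answer: x ∈ {-9/2, 4}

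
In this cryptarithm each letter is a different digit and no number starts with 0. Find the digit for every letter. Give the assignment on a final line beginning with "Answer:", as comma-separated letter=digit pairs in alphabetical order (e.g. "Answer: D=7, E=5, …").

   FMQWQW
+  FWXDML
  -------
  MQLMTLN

Step 1. [M] M is the leading digit of a 7-digit sum of two 6-digit numbers; the final carry is exactly 1, so M=1.
Step 2. [col 1: W + L ≡ N (mod 10)] several values work for L in column 1 (W + L ≡ N (mod 10), carry-in 0); try L=5, so L=5.
Step 3. [col 1: W + L ≡ N (mod 10)] no forcing yet in column 1 (carry-in 0); N=8 is free and consistent — try it ⇒ N=8.
Step 4. [col 1: W + L ≡ N (mod 10)] in column 1 we have W+L≡N with carry-in 0; given L=5, N=8 and digits 1,5,8 already taken and all letters distinct, that pins W to 3 ⇒ W=3.
Step 5. [col 2: Q + M ≡ L (mod 10)] column 2 reads Q+M+carry(0)=L with M=1, L=5; with digits 1,3,5,8 already taken and all letters distinct, the only value for Q is 4. So Q=4.
Step 6. [col 3: W + D ≡ T (mod 10)] no forcing yet in column 3 (carry-in 0); T=2 is free and consistent — try it. So T=2.
Step 7. [col 3: W + D ≡ T (mod 10)] in column 3 we have W+D≡T with carry-in 0; given W=3, T=2 and digits 1,2,3,4,5,8 already taken and all letters distinct, that pins D to 9, so D=9.
Step 8. [col 4: Q + X ≡ M (mod 10)] column 4 reads Q+X+carry(1)=M with Q=4, M=1; with digits 1,2,3,4,5,8,9 already taken and all letters distinct, the only value for X is 6. So X=6.
Step 9. [col 6: F + F ≡ Q (mod 10)] column 6: given Q=4, carry-in 0, and digits 1,2,3,4,5,6,8,9 already taken and all letters distinct, F+F≡Q (mod 10) forces F=7. So F=7.

Answer: D=9, F=7, L=5, M=1, N=8, Q=4, T=2, W=3, X=6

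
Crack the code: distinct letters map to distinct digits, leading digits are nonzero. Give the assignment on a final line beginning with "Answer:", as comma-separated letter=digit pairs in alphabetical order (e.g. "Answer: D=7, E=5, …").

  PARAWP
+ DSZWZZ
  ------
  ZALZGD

Step 1. [col 1: P + Z ≡ D (mod 10)] Z=6 is one option consistent with column 1 (P + Z ≡ D (mod 10), carry-in 0) — take it, so Z=6.
Step 2. [col 1: P + Z ≡ D (mod 10)] P=5 is one option consistent with column 1 (P + Z ≡ D (mod 10), carry-in 0) — take it. So P=5.
Step 3. [col 1: P + Z ≡ D (mod 10)] column 1: given P=5, Z=6, carry-in 0, and digits 5,6 already taken and all letters distinct, P+Z≡D (mod 10) forces D=1, so D=1.
Step 4. [col 2: W + Z ≡ G (mod 10)] several values work for G in column 2 (W + Z ≡ G (mod 10), carry-in 1); try G=4, so G=4.
Step 5. [col 2: W + Z ≡ G (mod 10)] in column 2 we have W+Z≡G with carry-in 1; given Z=6, G=4 and digits 1,4,5,6 already taken and all letters distinct, that pins W to 7, so W=7.
Step 6. [col 3: A + W ≡ Z (mod 10)] column 3: given W=7, Z=6, carry-in 1, and digits 1,4,5,6,7 already taken and all letters distinct, A+W≡Z (mod 10) forces A=8 ⇒ A=8.
Step 7. [col 4: R + Z ≡ L (mod 10)] several values work for R in column 4 (R + Z ≡ L (mod 10), carry-in 1); try R=2 ⇒ R=2.
Step 8. [col 4: R + Z ≡ L (mod 10)] column 4 reads R+Z+carry(1)=L with R=2, Z=6; with digits 1,2,4,5,6,7,8 already taken and all letters distinct, the only value for L is 9. So L=9.
Step 9. [col 5: A + S ≡ A (mod 10)] from column 5 (A=8, carry-in 0, digits 1,2,4,5,6,7,8,9 already taken and all letters distinct): S must equal 0 ⇒ S=0.

Answer: A=8, D=1, G=4, L=9, P=5, R=2, S=0, W=7, Z=6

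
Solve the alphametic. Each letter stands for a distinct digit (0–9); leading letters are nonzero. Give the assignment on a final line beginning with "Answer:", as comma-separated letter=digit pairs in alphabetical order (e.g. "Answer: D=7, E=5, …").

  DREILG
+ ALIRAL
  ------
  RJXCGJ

Step 1. [col 1: G + L ≡ J (mod 10)] several values work for G in column 1 (G + L ≡ J (mod 10), carry-in 0); try G=7, so G=7.
Step 2. [col 1: G + L ≡ J (mod 10)] several values work for J in column 1 (G + L ≡ J (mod 10), carry-in 0); try J=9. So J=9.
Step 3. [col 1: G + L ≡ J (mod 10)] column 1: given G=7, J=9, carry-in 0, and digits 7,9 already taken and all letters distinct, G+L≡J (mod 10) forces L=2 ⇒ L=2.
Step 4. [col 2: L + A ≡ G (mod 10)] from column 2 (L=2, G=7, carry-in 0, digits 2,7,9 already taken and all letters distinct): A must equal 5, so A=5.
Step 5. [col 3: I + R ≡ C (mod 10)] column 3 (I + R ≡ C (mod 10), carry-in 0) doesn't pin C yet; pick C=0 and continue. So C=0.
Step 6. [col 3: I + R ≡ C (mod 10)] R=6 is one option consistent with column 3 (I + R ≡ C (mod 10), carry-in 0) — take it. So R=6.
Step 7. [col 3: I + R ≡ C (mod 10)] column 3: given R=6, C=0, carry-in 0, and digits 0,2,5,6,7,9 already taken and all letters distinct, I+R≡C (mod 10) forces I=4 ⇒ I=4.
Step 8. [col 4: E + I ≡ X (mod 10)] several values work for X in column 4 (E + I ≡ X (mod 10), carry-in 1); try X=3 ⇒ X=3.
Step 9. [col 4: E + I ≡ X (mod 10)] column 4 reads E+I+carry(1)=X with I=4, X=3; with digits 0,2,3,4,5,6,7,9 already taken and all letters distinct, the only value for E is 8 ⇒ E=8.
Step 10. [col 6: D + A ≡ R (mod 10)] from column 6 (A=5, R=6, carry-in 0, digits 0,2,3,4,5,6,7,8,9 already taken and all letters distinct): D must equal 1. So D=1.

Answer: A=5, C=0, D=1, E=8, G=7, I=4, J=9, L=2, R=6, X=3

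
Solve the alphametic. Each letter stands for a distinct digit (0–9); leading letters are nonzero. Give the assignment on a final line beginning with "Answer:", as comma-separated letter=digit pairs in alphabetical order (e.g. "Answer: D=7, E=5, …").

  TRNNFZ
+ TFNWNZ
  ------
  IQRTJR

Step 1. [col 1: Z + Z ≡ R (mod 10)] several values work for R in column 1 (Z + Z ≡ R (mod 10), carry-in 0); try R=4. So R=4.
Step 2. [col 1: Z + Z ≡ R (mod 10)] Z=7 is one option consistent with column 1 (Z + Z ≡ R (mod 10), carry-in 0) — take it, so Z=7.
Step 3. [col 2: F + N ≡ J (mod 10)] column 2 (F + N ≡ J (mod 10), carry-in 1) doesn't pin N yet; pick N=2 and continue ⇒ N=2.
Step 4. [col 2: F + N ≡ J (mod 10)] F=5 is one option consistent with column 2 (F + N ≡ J (mod 10), carry-in 1) — take it, so F=5.
Step 5. [col 2: F + N ≡ J (mod 10)] in column 2 we have F+N≡J with carry-in 1; given F=5, N=2 and digits 2,4,5,7 already taken and all letters distinct, that pins J to 8. So J=8.
Step 6. [col 3: N + W ≡ T (mod 10)] no forcing yet in column 3 (carry-in 0); W=1 is free and consistent — try it ⇒ W=1.
Step 7. [col 3: N + W ≡ T (mod 10)] column 3 reads N+W+carry(0)=T with N=2, W=1; with digits 1,2,4,5,7,8 already taken and all letters distinct, the only value for T is 3 ⇒ T=3.
Step 8. [col 5: R + F ≡ Q (mod 10)] from column 5 (R=4, F=5, carry-in 0, digits 1,2,3,4,5,7,8 already taken and all letters distinct): Q must equal 9. So Q=9.
Step 9. [col 6: T + T ≡ I (mod 10)] from column 6 (T=3, carry-in 0, digits 1,2,3,4,5,7,8,9 already taken and all letters distinct): I must equal 6 ⇒ I=6.

Answer: F=5, I=6, J=8, N=2, Q=9, R=4, T=3, W=1, Z=7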